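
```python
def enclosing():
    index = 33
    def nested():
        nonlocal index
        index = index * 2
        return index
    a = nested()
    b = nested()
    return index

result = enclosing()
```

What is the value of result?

Step 1: index starts at 33.
Step 2: First nested(): index = 33 * 2 = 66.
Step 3: Second nested(): index = 66 * 2 = 132.
Step 4: result = 132

The answer is 132.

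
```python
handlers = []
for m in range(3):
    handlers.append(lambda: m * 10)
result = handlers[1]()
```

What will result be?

Step 1: All lambdas reference the same variable m (late binding).
Step 2: After the loop, m = 2. Every lambda returns m * 10.
Step 3: handlers[1]() = 2 * 10 = 20

The answer is 20.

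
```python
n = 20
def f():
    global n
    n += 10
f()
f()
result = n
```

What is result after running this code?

Step 1: n = 20.
Step 2: First f(): n = 20 + 10 = 30.
Step 3: Second f(): n = 30 + 10 = 40. result = 40

The answer is 40.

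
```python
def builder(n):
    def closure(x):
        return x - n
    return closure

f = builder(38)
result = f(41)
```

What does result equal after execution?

Step 1: builder(38) creates a closure capturing n = 38.
Step 2: f(41) computes 41 - 38 = 3.
Step 3: result = 3

The answer is 3.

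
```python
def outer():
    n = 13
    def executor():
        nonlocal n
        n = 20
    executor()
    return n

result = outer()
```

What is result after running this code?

Step 1: outer() sets n = 13.
Step 2: executor() uses nonlocal to reassign n = 20.
Step 3: result = 20

The answer is 20.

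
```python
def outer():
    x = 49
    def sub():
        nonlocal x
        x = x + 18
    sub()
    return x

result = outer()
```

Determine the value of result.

Step 1: outer() sets x = 49.
Step 2: sub() uses nonlocal to modify x in outer's scope: x = 49 + 18 = 67.
Step 3: outer() returns the modified x = 67

The answer is 67.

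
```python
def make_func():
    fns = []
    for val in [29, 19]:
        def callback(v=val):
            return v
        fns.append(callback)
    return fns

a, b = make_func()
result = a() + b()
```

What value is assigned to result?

Step 1: Default argument v=val captures val at each iteration.
Step 2: a() returns 29 (captured at first iteration), b() returns 19 (captured at second).
Step 3: result = 29 + 19 = 48

The answer is 48.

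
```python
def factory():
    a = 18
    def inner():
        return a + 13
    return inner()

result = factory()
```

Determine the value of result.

Step 1: factory() defines a = 18.
Step 2: inner() reads a = 18 from enclosing scope, returns 18 + 13 = 31.
Step 3: result = 31

The answer is 31.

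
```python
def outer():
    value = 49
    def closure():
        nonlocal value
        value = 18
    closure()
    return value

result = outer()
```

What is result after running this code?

Step 1: outer() sets value = 49.
Step 2: closure() uses nonlocal to reassign value = 18.
Step 3: result = 18

The answer is 18.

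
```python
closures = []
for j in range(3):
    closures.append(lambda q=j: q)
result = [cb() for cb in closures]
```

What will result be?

Step 1: Default arg q=j captures j at each iteration.
Step 2: Each lambda has its own default: 0, 1, ..., 2.
Step 3: result = [0, 1, 2]

The answer is [0, 1, 2].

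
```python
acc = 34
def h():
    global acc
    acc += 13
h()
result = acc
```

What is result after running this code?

Step 1: acc = 34 globally.
Step 2: h() modifies global acc: acc += 13 = 47.
Step 3: result = 47

The answer is 47.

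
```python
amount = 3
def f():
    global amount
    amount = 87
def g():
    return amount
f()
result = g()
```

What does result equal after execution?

Step 1: amount = 3.
Step 2: f() sets global amount = 87.
Step 3: g() reads global amount = 87. result = 87

The answer is 87.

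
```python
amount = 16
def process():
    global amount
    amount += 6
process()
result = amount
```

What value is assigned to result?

Step 1: amount = 16 globally.
Step 2: process() modifies global amount: amount += 6 = 22.
Step 3: result = 22

The answer is 22.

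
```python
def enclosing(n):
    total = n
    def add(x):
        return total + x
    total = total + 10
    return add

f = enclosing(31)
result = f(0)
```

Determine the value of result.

Step 1: enclosing(31) sets total = 31, then total = 31 + 10 = 41.
Step 2: Closures capture by reference, so add sees total = 41.
Step 3: f(0) returns 41 + 0 = 41

The answer is 41.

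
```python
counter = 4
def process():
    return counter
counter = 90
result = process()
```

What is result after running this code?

Step 1: counter is first set to 4, then reassigned to 90.
Step 2: process() is called after the reassignment, so it looks up the current global counter = 90.
Step 3: result = 90

The answer is 90.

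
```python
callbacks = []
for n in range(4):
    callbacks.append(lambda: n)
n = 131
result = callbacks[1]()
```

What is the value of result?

Step 1: Lambdas capture the variable n by reference, not by value.
Step 2: After the loop, n is reassigned to 131.
Step 3: callbacks[1]() looks up the current n = 131. result = 131

The answer is 131.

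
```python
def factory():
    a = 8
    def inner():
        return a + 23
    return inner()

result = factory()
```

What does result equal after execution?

Step 1: factory() defines a = 8.
Step 2: inner() reads a = 8 from enclosing scope, returns 8 + 23 = 31.
Step 3: result = 31

The answer is 31.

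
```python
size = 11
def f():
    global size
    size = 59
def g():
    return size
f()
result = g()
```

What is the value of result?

Step 1: size = 11.
Step 2: f() sets global size = 59.
Step 3: g() reads global size = 59. result = 59

The answer is 59.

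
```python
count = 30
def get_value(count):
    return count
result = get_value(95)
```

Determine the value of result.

Step 1: Global count = 30.
Step 2: get_value(95) takes parameter count = 95, which shadows the global.
Step 3: result = 95

The answer is 95.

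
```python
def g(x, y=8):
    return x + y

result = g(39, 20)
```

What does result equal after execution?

Step 1: g(39, 20) overrides default y with 20.
Step 2: Returns 39 + 20 = 59.
Step 3: result = 59

The answer is 59.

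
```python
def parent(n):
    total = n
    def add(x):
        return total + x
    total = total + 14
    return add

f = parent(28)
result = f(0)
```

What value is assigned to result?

Step 1: parent(28) sets total = 28, then total = 28 + 14 = 42.
Step 2: Closures capture by reference, so add sees total = 42.
Step 3: f(0) returns 42 + 0 = 42

The answer is 42.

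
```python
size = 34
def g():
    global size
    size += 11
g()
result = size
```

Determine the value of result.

Step 1: size = 34 globally.
Step 2: g() modifies global size: size += 11 = 45.
Step 3: result = 45

The answer is 45.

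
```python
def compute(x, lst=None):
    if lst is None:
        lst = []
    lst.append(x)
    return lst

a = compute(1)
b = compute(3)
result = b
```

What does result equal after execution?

Step 1: None default with guard creates a NEW list each call.
Step 2: a = [1] (fresh list). b = [3] (another fresh list).
Step 3: result = [3] (this is the fix for mutable default)

The answer is [3].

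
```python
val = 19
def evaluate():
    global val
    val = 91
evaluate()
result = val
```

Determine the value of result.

Step 1: val = 19 globally.
Step 2: evaluate() declares global val and sets it to 91.
Step 3: After evaluate(), global val = 91. result = 91

The answer is 91.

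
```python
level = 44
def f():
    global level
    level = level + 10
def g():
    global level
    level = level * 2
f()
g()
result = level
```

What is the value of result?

Step 1: level = 44.
Step 2: f() adds 10: level = 44 + 10 = 54.
Step 3: g() doubles: level = 54 * 2 = 108.
Step 4: result = 108

The answer is 108.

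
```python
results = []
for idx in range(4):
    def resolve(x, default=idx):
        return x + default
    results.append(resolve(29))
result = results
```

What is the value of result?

Step 1: Default argument default=idx is evaluated at function definition time.
Step 2: Each iteration creates resolve with default = current idx value.
Step 3: resolve(29) returns 29 + default. results = [29, 30, 31, 32]

The answer is [29, 30, 31, 32].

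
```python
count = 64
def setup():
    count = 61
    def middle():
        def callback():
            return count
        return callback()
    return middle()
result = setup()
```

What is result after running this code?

Step 1: setup() defines count = 61. middle() and callback() have no local count.
Step 2: callback() checks local (none), enclosing middle() (none), enclosing setup() and finds count = 61.
Step 3: result = 61

The answer is 61.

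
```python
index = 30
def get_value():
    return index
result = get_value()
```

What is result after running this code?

Step 1: index = 30 is defined in the global scope.
Step 2: get_value() looks up index. No local index exists, so Python checks the global scope via LEGB rule and finds index = 30.
Step 3: result = 30

The answer is 30.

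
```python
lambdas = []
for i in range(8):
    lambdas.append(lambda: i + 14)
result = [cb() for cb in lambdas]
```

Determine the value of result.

Step 1: All lambdas capture i by reference. After the loop, i = 7.
Step 2: Each call returns 7 + 14 = 21.
Step 3: result = [21, 21, 21, 21, 21, 21, 21, 21]

The answer is [21, 21, 21, 21, 21, 21, 21, 21].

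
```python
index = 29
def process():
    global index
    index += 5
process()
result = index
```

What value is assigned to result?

Step 1: index = 29 globally.
Step 2: process() modifies global index: index += 5 = 34.
Step 3: result = 34

The answer is 34.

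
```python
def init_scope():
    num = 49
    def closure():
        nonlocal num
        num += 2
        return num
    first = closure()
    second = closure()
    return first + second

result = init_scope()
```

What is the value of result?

Step 1: num starts at 49.
Step 2: First call: num = 49 + 2 = 51, returns 51.
Step 3: Second call: num = 51 + 2 = 53, returns 53.
Step 4: result = 51 + 53 = 104

The answer is 104.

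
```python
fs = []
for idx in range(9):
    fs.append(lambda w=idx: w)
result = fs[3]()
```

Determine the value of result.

Step 1: Default argument w=idx captures idx's value at each iteration.
Step 2: fs[3] captured w = 3 when idx was 3.
Step 3: result = 3

The answer is 3.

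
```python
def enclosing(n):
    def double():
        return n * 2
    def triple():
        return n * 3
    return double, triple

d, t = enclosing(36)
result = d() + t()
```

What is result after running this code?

Step 1: Both closures capture the same n = 36.
Step 2: d() = 36 * 2 = 72, t() = 36 * 3 = 108.
Step 3: result = 72 + 108 = 180

The answer is 180.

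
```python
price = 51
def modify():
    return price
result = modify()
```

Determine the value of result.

Step 1: price = 51 is defined in the global scope.
Step 2: modify() looks up price. No local price exists, so Python checks the global scope via LEGB rule and finds price = 51.
Step 3: result = 51

The answer is 51.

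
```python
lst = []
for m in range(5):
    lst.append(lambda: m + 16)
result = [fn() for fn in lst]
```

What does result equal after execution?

Step 1: All lambdas capture m by reference. After the loop, m = 4.
Step 2: Each call returns 4 + 16 = 20.
Step 3: result = [20, 20, 20, 20, 20]

The answer is [20, 20, 20, 20, 20].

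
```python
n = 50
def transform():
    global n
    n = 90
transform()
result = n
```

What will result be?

Step 1: n = 50 globally.
Step 2: transform() declares global n and sets it to 90.
Step 3: After transform(), global n = 90. result = 90

The answer is 90.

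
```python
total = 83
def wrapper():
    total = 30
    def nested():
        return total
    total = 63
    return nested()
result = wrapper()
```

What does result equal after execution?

Step 1: wrapper() sets total = 30, then later total = 63.
Step 2: nested() is called after total is reassigned to 63. Closures capture variables by reference, not by value.
Step 3: result = 63

The answer is 63.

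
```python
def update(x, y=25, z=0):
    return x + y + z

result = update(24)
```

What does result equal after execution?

Step 1: update(24) uses defaults y = 25, z = 0.
Step 2: Returns 24 + 25 + 0 = 49.
Step 3: result = 49

The answer is 49.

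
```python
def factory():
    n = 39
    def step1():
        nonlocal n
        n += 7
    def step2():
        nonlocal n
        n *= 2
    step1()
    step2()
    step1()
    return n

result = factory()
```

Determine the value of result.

Step 1: n = 39.
Step 2: step1(): n = 39 + 7 = 46.
Step 3: step2(): n = 46 * 2 = 92.
Step 4: step1(): n = 92 + 7 = 99. result = 99

The answer is 99.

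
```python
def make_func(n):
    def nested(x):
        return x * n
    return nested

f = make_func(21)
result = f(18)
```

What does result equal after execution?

Step 1: make_func(21) creates a closure capturing n = 21.
Step 2: f(18) computes 18 * 21 = 378.
Step 3: result = 378

The answer is 378.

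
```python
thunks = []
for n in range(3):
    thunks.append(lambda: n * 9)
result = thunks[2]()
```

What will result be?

Step 1: All lambdas reference the same variable n (late binding).
Step 2: After the loop, n = 2. Every lambda returns n * 9.
Step 3: thunks[2]() = 2 * 9 = 18

The answer is 18.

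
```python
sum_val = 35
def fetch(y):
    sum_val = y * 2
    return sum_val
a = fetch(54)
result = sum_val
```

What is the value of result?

Step 1: Global sum_val = 35.
Step 2: fetch(54) creates local sum_val = 54 * 2 = 108.
Step 3: Global sum_val unchanged because no global keyword. result = 35

The answer is 35.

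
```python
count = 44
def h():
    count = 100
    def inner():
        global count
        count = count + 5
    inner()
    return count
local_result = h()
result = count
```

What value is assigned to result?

Step 1: Global count = 44. h() creates local count = 100.
Step 2: inner() declares global count and adds 5: global count = 44 + 5 = 49.
Step 3: h() returns its local count = 100 (unaffected by inner).
Step 4: result = global count = 49

The answer is 49.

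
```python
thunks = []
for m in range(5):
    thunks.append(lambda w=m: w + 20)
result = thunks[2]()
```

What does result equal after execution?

Step 1: Default argument w=m captures m's value at definition time.
Step 2: thunks[2] was defined when m = 2, so w defaults to 2.
Step 3: result = 2 + 20 = 22 (default arg fixes the late binding issue)

The answer is 22.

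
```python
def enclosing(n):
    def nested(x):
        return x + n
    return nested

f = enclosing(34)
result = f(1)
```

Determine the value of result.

Step 1: enclosing(34) creates a closure that captures n = 34.
Step 2: f(1) calls the closure with x = 1, returning 1 + 34 = 35.
Step 3: result = 35

The answer is 35.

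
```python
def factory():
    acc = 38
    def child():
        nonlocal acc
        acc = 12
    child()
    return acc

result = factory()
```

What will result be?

Step 1: factory() sets acc = 38.
Step 2: child() uses nonlocal to reassign acc = 12.
Step 3: result = 12

The answer is 12.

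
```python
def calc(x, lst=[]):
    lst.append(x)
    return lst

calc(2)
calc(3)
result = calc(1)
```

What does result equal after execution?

Step 1: Mutable default argument gotcha! The list [] is created once.
Step 2: Each call appends to the SAME list: [2], [2, 3], [2, 3, 1].
Step 3: result = [2, 3, 1]

The answer is [2, 3, 1].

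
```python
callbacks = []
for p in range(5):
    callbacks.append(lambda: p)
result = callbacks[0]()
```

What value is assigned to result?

Step 1: The loop creates 5 lambdas, all referencing the same variable p.
Step 2: After the loop, p = 4 (final value).
Step 3: callbacks[0]() looks up p at call time and finds 4. This is the late binding gotcha. result = 4

The answer is 4.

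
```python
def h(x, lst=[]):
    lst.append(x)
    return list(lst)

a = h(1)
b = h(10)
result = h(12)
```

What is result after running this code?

Step 1: Default list is shared. list() creates copies for return values.
Step 2: Internal list grows: [1] -> [1, 10] -> [1, 10, 12].
Step 3: result = [1, 10, 12]

The answer is [1, 10, 12].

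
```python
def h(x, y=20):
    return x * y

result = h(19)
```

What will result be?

Step 1: h(19) uses default y = 20.
Step 2: Returns 19 * 20 = 380.
Step 3: result = 380

The answer is 380.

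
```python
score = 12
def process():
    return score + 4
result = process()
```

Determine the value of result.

Step 1: score = 12 is defined globally.
Step 2: process() looks up score from global scope = 12, then computes 12 + 4 = 16.
Step 3: result = 16

The answer is 16.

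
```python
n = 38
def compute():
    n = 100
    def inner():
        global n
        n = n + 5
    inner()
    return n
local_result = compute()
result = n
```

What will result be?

Step 1: Global n = 38. compute() creates local n = 100.
Step 2: inner() declares global n and adds 5: global n = 38 + 5 = 43.
Step 3: compute() returns its local n = 100 (unaffected by inner).
Step 4: result = global n = 43

The answer is 43.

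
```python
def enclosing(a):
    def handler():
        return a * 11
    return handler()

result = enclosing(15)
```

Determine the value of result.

Step 1: enclosing(15) binds parameter a = 15.
Step 2: handler() accesses a = 15 from enclosing scope.
Step 3: result = 15 * 11 = 165

The answer is 165.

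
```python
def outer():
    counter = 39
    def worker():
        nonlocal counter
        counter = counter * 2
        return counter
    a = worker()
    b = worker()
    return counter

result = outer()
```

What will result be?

Step 1: counter starts at 39.
Step 2: First worker(): counter = 39 * 2 = 78.
Step 3: Second worker(): counter = 78 * 2 = 156.
Step 4: result = 156

The answer is 156.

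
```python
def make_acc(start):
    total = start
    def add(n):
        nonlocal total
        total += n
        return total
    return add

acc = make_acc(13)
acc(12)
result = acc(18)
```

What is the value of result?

Step 1: make_acc(13) creates closure with total = 13.
Step 2: First acc(12): total = 13 + 12 = 25.
Step 3: Second acc(18): total = 25 + 18 = 43. result = 43

The answer is 43.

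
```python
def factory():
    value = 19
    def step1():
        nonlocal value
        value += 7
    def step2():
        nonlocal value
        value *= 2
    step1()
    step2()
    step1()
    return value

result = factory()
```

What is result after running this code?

Step 1: value = 19.
Step 2: step1(): value = 19 + 7 = 26.
Step 3: step2(): value = 26 * 2 = 52.
Step 4: step1(): value = 52 + 7 = 59. result = 59

The answer is 59.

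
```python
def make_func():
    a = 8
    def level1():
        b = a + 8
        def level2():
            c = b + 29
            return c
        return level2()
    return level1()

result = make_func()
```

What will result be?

Step 1: a = 8. b = a + 8 = 16.
Step 2: c = b + 29 = 16 + 29 = 45.
Step 3: result = 45

The answer is 45.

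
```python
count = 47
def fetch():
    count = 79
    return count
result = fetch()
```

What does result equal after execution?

Step 1: Global count = 47.
Step 2: fetch() creates local count = 79, shadowing the global.
Step 3: Returns local count = 79. result = 79

The answer is 79.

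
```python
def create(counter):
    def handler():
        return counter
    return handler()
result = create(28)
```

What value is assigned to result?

Step 1: create(28) binds parameter counter = 28.
Step 2: handler() looks up counter in enclosing scope and finds the parameter counter = 28.
Step 3: result = 28

The answer is 28.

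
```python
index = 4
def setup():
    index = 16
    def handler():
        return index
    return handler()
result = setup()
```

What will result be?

Step 1: index = 4 globally, but setup() defines index = 16 locally.
Step 2: handler() looks up index. Not in local scope, so checks enclosing scope (setup) and finds index = 16.
Step 3: result = 16

The answer is 16.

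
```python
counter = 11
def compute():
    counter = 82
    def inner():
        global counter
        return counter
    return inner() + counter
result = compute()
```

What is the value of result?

Step 1: Global counter = 11. compute() shadows with local counter = 82.
Step 2: inner() uses global keyword, so inner() returns global counter = 11.
Step 3: compute() returns 11 + 82 = 93

The answer is 93.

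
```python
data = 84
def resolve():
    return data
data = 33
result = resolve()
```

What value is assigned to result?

Step 1: data is first set to 84, then reassigned to 33.
Step 2: resolve() is called after the reassignment, so it looks up the current global data = 33.
Step 3: result = 33

The answer is 33.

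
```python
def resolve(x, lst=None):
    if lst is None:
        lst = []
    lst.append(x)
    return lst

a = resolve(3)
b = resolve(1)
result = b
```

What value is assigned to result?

Step 1: None default with guard creates a NEW list each call.
Step 2: a = [3] (fresh list). b = [1] (another fresh list).
Step 3: result = [1] (this is the fix for mutable default)

The answer is [1].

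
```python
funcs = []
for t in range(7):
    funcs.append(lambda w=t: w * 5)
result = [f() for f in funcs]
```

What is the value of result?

Step 1: Default arg w=t captures t at each iteration.
Step 2: funcs[k] has w defaulting to k, returns k * 5.
Step 3: result = [0, 5, 10, 15, 20, 25, 30]

The answer is [0, 5, 10, 15, 20, 25, 30].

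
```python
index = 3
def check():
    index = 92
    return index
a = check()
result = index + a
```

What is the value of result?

Step 1: Global index = 3. check() returns local index = 92.
Step 2: a = 92. Global index still = 3.
Step 3: result = 3 + 92 = 95

The answer is 95.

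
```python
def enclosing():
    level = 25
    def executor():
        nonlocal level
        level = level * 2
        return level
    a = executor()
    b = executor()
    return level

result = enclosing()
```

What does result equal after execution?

Step 1: level starts at 25.
Step 2: First executor(): level = 25 * 2 = 50.
Step 3: Second executor(): level = 50 * 2 = 100.
Step 4: result = 100

The answer is 100.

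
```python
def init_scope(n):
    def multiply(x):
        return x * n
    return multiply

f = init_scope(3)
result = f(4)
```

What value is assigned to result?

Step 1: init_scope(3) returns multiply closure with n = 3.
Step 2: f(4) computes 4 * 3 = 12.
Step 3: result = 12

The answer is 12.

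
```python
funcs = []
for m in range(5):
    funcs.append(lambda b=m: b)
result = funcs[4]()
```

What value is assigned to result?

Step 1: Default argument b=m captures m's value at each iteration.
Step 2: funcs[4] captured b = 4 when m was 4.
Step 3: result = 4

The answer is 4.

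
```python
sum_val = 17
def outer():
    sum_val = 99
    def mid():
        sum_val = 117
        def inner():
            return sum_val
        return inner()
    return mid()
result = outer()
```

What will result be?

Step 1: Three levels of shadowing: global 17, outer 99, mid 117.
Step 2: inner() finds sum_val = 117 in enclosing mid() scope.
Step 3: result = 117

The answer is 117.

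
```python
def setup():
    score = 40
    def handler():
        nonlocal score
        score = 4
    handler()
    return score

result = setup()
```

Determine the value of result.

Step 1: setup() sets score = 40.
Step 2: handler() uses nonlocal to reassign score = 4.
Step 3: result = 4

The answer is 4.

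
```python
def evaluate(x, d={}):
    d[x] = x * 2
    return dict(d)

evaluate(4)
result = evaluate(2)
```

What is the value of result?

Step 1: Mutable default dict is shared across calls.
Step 2: First call adds 4: 8. Second call adds 2: 4.
Step 3: result = {4: 8, 2: 4}

The answer is {4: 8, 2: 4}.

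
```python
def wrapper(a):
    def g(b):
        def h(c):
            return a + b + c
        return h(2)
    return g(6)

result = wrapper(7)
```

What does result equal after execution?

Step 1: a = 7, b = 6, c = 2 across three nested scopes.
Step 2: h() accesses all three via LEGB rule.
Step 3: result = 7 + 6 + 2 = 15

The answer is 15.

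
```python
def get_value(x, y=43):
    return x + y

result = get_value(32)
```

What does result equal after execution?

Step 1: get_value(32) uses default y = 43.
Step 2: Returns 32 + 43 = 75.
Step 3: result = 75

The answer is 75.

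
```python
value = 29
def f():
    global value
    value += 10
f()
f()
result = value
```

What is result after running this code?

Step 1: value = 29.
Step 2: First f(): value = 29 + 10 = 39.
Step 3: Second f(): value = 39 + 10 = 49. result = 49

The answer is 49.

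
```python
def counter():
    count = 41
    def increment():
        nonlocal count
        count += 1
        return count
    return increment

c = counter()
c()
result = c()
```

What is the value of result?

Step 1: counter() creates closure with count = 41.
Step 2: Each c() call increments count via nonlocal. After 2 calls: 41 + 2 = 43.
Step 3: result = 43

The answer is 43.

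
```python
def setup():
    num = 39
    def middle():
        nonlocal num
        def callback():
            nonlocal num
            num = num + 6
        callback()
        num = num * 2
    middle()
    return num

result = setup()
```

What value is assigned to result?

Step 1: num = 39.
Step 2: callback() adds 6: num = 39 + 6 = 45.
Step 3: middle() doubles: num = 45 * 2 = 90.
Step 4: result = 90

The answer is 90.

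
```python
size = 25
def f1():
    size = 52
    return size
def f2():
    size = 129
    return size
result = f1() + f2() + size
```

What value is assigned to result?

Step 1: Each function shadows global size with its own local.
Step 2: f1() returns 52, f2() returns 129.
Step 3: Global size = 25 is unchanged. result = 52 + 129 + 25 = 206

The answer is 206.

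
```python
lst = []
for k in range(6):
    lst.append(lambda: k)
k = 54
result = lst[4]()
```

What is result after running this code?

Step 1: Lambdas capture the variable k by reference, not by value.
Step 2: After the loop, k is reassigned to 54.
Step 3: lst[4]() looks up the current k = 54. result = 54

The answer is 54.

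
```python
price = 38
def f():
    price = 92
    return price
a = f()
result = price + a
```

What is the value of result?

Step 1: Global price = 38. f() returns local price = 92.
Step 2: a = 92. Global price still = 38.
Step 3: result = 38 + 92 = 130

The answer is 130.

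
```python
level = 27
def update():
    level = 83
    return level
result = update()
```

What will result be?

Step 1: Global level = 27.
Step 2: update() creates local level = 83, shadowing the global.
Step 3: Returns local level = 83. result = 83

The answer is 83.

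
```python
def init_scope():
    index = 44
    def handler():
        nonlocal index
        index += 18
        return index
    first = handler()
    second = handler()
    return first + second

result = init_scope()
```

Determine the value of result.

Step 1: index starts at 44.
Step 2: First call: index = 44 + 18 = 62, returns 62.
Step 3: Second call: index = 62 + 18 = 80, returns 80.
Step 4: result = 62 + 80 = 142

The answer is 142.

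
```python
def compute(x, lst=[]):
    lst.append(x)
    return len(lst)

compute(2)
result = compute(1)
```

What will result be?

Step 1: Mutable default list persists between calls.
Step 2: First call: lst = [2], len = 1. Second call: lst = [2, 1], len = 2.
Step 3: result = 2

The answer is 2.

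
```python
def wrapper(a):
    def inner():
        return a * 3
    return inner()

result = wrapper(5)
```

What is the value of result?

Step 1: wrapper(5) binds parameter a = 5.
Step 2: inner() accesses a = 5 from enclosing scope.
Step 3: result = 5 * 3 = 15

The answer is 15.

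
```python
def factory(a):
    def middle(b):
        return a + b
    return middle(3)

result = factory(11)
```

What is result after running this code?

Step 1: factory(11) passes a = 11.
Step 2: middle(3) has b = 3, reads a = 11 from enclosing.
Step 3: result = 11 + 3 = 14

The answer is 14.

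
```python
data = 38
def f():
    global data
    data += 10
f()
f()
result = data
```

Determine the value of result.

Step 1: data = 38.
Step 2: First f(): data = 38 + 10 = 48.
Step 3: Second f(): data = 48 + 10 = 58. result = 58

The answer is 58.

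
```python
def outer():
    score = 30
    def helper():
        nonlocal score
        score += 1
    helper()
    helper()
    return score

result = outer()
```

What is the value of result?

Step 1: score starts at 30.
Step 2: helper() is called 2 times, each adding 1.
Step 3: score = 30 + 1 * 2 = 32

The answer is 32.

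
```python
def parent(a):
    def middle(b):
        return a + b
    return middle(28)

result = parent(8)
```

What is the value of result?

Step 1: parent(8) passes a = 8.
Step 2: middle(28) has b = 28, reads a = 8 from enclosing.
Step 3: result = 8 + 28 = 36

The answer is 36.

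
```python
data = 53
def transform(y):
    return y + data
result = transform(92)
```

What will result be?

Step 1: data = 53 is defined globally.
Step 2: transform(92) uses parameter y = 92 and looks up data from global scope = 53.
Step 3: result = 92 + 53 = 145

The answer is 145.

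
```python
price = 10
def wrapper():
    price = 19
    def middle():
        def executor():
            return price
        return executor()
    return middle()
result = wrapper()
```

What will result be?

Step 1: wrapper() defines price = 19. middle() and executor() have no local price.
Step 2: executor() checks local (none), enclosing middle() (none), enclosing wrapper() and finds price = 19.
Step 3: result = 19

The answer is 19.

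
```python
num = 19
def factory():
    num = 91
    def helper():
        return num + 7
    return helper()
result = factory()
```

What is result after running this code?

Step 1: factory() shadows global num with num = 91.
Step 2: helper() finds num = 91 in enclosing scope, computes 91 + 7 = 98.
Step 3: result = 98

The answer is 98.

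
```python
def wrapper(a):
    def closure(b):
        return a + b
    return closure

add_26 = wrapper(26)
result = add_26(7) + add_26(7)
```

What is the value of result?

Step 1: add_26 captures a = 26.
Step 2: add_26(7) = 26 + 7 = 33, called twice.
Step 3: result = 33 + 33 = 66

The answer is 66.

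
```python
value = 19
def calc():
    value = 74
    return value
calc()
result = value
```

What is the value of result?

Step 1: value = 19 globally.
Step 2: calc() creates a LOCAL value = 74 (no global keyword!).
Step 3: The global value is unchanged. result = 19

The answer is 19.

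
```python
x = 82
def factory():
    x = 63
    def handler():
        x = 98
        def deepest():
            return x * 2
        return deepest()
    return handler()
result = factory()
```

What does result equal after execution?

Step 1: deepest() looks up x through LEGB: not local, finds x = 98 in enclosing handler().
Step 2: Returns 98 * 2 = 196.
Step 3: result = 196

The answer is 196.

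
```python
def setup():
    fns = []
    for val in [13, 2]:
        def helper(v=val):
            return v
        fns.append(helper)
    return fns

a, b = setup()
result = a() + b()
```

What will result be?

Step 1: Default argument v=val captures val at each iteration.
Step 2: a() returns 13 (captured at first iteration), b() returns 2 (captured at second).
Step 3: result = 13 + 2 = 15

The answer is 15.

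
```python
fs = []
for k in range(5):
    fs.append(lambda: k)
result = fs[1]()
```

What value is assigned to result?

Step 1: The loop creates 5 lambdas, all referencing the same variable k.
Step 2: After the loop, k = 4 (final value).
Step 3: fs[1]() looks up k at call time and finds 4. This is the late binding gotcha. result = 4

The answer is 4.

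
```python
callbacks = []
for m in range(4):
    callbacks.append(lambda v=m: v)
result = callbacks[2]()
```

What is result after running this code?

Step 1: Default argument v=m captures m's value at each iteration.
Step 2: callbacks[2] captured v = 2 when m was 2.
Step 3: result = 2

The answer is 2.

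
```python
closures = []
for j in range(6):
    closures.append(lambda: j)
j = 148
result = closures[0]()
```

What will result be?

Step 1: Lambdas capture the variable j by reference, not by value.
Step 2: After the loop, j is reassigned to 148.
Step 3: closures[0]() looks up the current j = 148. result = 148

The answer is 148.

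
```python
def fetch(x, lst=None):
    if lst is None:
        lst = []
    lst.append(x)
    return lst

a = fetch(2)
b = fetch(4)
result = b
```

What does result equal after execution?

Step 1: None default with guard creates a NEW list each call.
Step 2: a = [2] (fresh list). b = [4] (another fresh list).
Step 3: result = [4] (this is the fix for mutable default)

The answer is [4].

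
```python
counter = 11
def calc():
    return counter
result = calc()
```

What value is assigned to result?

Step 1: counter = 11 is defined in the global scope.
Step 2: calc() looks up counter. No local counter exists, so Python checks the global scope via LEGB rule and finds counter = 11.
Step 3: result = 11

The answer is 11.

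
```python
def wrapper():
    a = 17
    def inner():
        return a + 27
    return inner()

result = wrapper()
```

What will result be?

Step 1: wrapper() defines a = 17.
Step 2: inner() reads a = 17 from enclosing scope, returns 17 + 27 = 44.
Step 3: result = 44

The answer is 44.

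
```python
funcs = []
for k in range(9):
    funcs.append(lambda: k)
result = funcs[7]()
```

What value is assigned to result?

Step 1: The loop creates 9 lambdas, all referencing the same variable k.
Step 2: After the loop, k = 8 (final value).
Step 3: funcs[7]() looks up k at call time and finds 8. This is the late binding gotcha. result = 8

The answer is 8.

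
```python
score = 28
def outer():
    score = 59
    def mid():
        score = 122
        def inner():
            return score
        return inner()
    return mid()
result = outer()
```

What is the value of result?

Step 1: Three levels of shadowing: global 28, outer 59, mid 122.
Step 2: inner() finds score = 122 in enclosing mid() scope.
Step 3: result = 122

The answer is 122.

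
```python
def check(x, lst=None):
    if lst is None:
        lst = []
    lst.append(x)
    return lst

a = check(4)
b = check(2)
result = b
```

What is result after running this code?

Step 1: None default with guard creates a NEW list each call.
Step 2: a = [4] (fresh list). b = [2] (another fresh list).
Step 3: result = [2] (this is the fix for mutable default)

The answer is [2].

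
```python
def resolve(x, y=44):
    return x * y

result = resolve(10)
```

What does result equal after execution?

Step 1: resolve(10) uses default y = 44.
Step 2: Returns 10 * 44 = 440.
Step 3: result = 440

The answer is 440.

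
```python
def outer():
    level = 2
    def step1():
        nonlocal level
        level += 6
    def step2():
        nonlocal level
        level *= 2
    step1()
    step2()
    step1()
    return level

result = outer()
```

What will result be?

Step 1: level = 2.
Step 2: step1(): level = 2 + 6 = 8.
Step 3: step2(): level = 8 * 2 = 16.
Step 4: step1(): level = 16 + 6 = 22. result = 22

The answer is 22.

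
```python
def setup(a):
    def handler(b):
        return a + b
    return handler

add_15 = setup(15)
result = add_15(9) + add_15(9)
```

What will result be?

Step 1: add_15 captures a = 15.
Step 2: add_15(9) = 15 + 9 = 24, called twice.
Step 3: result = 24 + 24 = 48

The answer is 48.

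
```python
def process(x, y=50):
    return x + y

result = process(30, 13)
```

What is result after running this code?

Step 1: process(30, 13) overrides default y with 13.
Step 2: Returns 30 + 13 = 43.
Step 3: result = 43

The answer is 43.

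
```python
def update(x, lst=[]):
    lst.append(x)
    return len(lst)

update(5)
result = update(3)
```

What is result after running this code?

Step 1: Mutable default list persists between calls.
Step 2: First call: lst = [5], len = 1. Second call: lst = [5, 3], len = 2.
Step 3: result = 2

The answer is 2.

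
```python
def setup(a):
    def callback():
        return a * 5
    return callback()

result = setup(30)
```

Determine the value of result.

Step 1: setup(30) binds parameter a = 30.
Step 2: callback() accesses a = 30 from enclosing scope.
Step 3: result = 30 * 5 = 150

The answer is 150.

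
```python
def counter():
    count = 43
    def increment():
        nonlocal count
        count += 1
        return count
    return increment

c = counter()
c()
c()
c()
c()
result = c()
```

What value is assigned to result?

Step 1: counter() creates closure with count = 43.
Step 2: Each c() call increments count via nonlocal. After 5 calls: 43 + 5 = 48.
Step 3: result = 48

The answer is 48.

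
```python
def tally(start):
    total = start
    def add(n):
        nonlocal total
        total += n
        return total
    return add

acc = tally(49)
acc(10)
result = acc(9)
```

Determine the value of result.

Step 1: tally(49) creates closure with total = 49.
Step 2: First acc(10): total = 49 + 10 = 59.
Step 3: Second acc(9): total = 59 + 9 = 68. result = 68

The answer is 68.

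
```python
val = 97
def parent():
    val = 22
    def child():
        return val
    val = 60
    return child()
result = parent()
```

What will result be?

Step 1: parent() sets val = 22, then later val = 60.
Step 2: child() is called after val is reassigned to 60. Closures capture variables by reference, not by value.
Step 3: result = 60

The answer is 60.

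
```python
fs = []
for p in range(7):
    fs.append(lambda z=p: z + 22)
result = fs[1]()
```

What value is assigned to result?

Step 1: Default argument z=p captures p's value at definition time.
Step 2: fs[1] was defined when p = 1, so z defaults to 1.
Step 3: result = 1 + 22 = 23 (default arg fixes the late binding issue)

The answer is 23.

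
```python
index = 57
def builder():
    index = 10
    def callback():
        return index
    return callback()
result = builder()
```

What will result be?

Step 1: index = 57 globally, but builder() defines index = 10 locally.
Step 2: callback() looks up index. Not in local scope, so checks enclosing scope (builder) and finds index = 10.
Step 3: result = 10

The answer is 10.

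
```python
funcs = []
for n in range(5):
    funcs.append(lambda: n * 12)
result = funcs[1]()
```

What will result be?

Step 1: All lambdas reference the same variable n (late binding).
Step 2: After the loop, n = 4. Every lambda returns n * 12.
Step 3: funcs[1]() = 4 * 12 = 48

The answer is 48.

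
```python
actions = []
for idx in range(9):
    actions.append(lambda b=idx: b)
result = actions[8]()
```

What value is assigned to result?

Step 1: Default argument b=idx captures idx's value at each iteration.
Step 2: actions[8] captured b = 8 when idx was 8.
Step 3: result = 8

The answer is 8.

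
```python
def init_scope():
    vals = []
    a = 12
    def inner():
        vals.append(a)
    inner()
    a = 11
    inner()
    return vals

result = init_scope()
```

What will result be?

Step 1: a = 12. inner() appends current a to vals.
Step 2: First inner(): appends 12. Then a = 11.
Step 3: Second inner(): appends 11 (closure sees updated a). result = [12, 11]

The answer is [12, 11].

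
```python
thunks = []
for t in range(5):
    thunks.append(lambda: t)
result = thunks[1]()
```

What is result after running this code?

Step 1: The loop creates 5 lambdas, all referencing the same variable t.
Step 2: After the loop, t = 4 (final value).
Step 3: thunks[1]() looks up t at call time and finds 4. This is the late binding gotcha. result = 4

The answer is 4.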